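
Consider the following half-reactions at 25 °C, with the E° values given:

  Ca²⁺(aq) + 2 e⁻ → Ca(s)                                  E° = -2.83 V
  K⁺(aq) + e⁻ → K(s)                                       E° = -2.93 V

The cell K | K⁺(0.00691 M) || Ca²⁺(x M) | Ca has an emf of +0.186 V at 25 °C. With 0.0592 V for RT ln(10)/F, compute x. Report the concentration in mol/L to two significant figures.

Ca²⁺/Ca is the cathode, K⁺/K the anode: E°cell = +0.10 V, n = 2.
Overall reaction: Ca²⁺(aq) + 2 K(s) → Ca(s) + 2 K⁺(aq); Q = [K⁺]^2/[Ca²⁺]^1.
From E = E° − (0.0592/n) log Q: log Q = (E° − E)·n/0.0592 = (+0.10 − (+0.186))·2/0.0592 = -2.9054.
So 1·log[Ca²⁺] = 2·log(0.00691) − log Q = -4.3210 − (-2.9054) = -1.4156; [Ca²⁺] = 10^(-1.4156) ≈ 0.038 M.

0.038 M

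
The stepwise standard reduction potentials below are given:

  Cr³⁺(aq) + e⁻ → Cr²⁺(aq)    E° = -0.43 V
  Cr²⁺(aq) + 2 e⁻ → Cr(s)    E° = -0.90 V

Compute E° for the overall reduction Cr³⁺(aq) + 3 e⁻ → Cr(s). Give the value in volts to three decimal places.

Since ΔG° = −nFE° is additive over sequential reductions, n₃E°₃ = n₁E°₁ + n₂E°₂.
E°₃ = (1×-0.43 + 2×-0.90) / 3 = (-2.230) / 3 = -0.743 V.

-0.743 V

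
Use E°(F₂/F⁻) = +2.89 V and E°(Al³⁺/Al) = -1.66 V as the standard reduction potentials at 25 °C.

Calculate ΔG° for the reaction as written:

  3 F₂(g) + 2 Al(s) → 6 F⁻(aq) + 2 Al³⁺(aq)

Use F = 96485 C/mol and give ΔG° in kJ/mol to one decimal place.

-2634.0 kJ/mol

As written, F₂/F⁻ is reduced (cathode) and Al³⁺/Al is oxidised (anode), so E°cell = (+2.89) − (-1.66) = +4.55 V.
Balancing electrons gives n = 6.
ΔG° = −nFE° = −(6)(96485)(+4.55) = -2,634,040 J = -2634.0 kJ/mol.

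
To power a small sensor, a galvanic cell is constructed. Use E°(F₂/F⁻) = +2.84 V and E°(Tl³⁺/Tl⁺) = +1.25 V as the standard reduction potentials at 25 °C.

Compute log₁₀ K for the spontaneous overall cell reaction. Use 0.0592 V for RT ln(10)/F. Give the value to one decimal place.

53.7

Cathode: F₂/F⁻; anode: Tl³⁺/Tl⁺. E°cell = +1.59 V, n = 2.
log K = nE°cell / 0.0592 = (2)(+1.59) / 0.0592 = 53.7.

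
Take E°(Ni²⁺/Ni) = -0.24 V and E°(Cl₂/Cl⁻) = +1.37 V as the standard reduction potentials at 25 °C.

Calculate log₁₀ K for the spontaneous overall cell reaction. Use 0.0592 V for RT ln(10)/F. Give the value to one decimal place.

Cathode: Cl₂/Cl⁻; anode: Ni²⁺/Ni. E°cell = +1.61 V, n = 2.
log K = nE°cell / 0.0592 = (2)(+1.61) / 0.0592 = 54.4.

54.4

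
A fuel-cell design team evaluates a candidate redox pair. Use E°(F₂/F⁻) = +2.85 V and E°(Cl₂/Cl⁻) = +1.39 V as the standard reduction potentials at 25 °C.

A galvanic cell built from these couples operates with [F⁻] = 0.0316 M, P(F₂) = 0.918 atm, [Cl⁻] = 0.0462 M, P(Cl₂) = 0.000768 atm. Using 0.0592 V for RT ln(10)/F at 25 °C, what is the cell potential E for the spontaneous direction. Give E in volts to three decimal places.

+1.561 V

F₂/F⁻ is the cathode (higher E°), Cl₂/Cl⁻ the anode: E°cell = +2.85 − (+1.39) = +1.46 V, n = 2.
Overall: F₂(g) + 2 Cl⁻(aq) → 2 F⁻(aq) + Cl₂(g)
Q = [F⁻]^2·P(Cl₂) / (P(F₂)·[Cl⁻]^2); log Q = -3.407.
E = E° − (0.0592/n) log Q = +1.46 − (0.0592/2)(-3.407) = +1.561 V.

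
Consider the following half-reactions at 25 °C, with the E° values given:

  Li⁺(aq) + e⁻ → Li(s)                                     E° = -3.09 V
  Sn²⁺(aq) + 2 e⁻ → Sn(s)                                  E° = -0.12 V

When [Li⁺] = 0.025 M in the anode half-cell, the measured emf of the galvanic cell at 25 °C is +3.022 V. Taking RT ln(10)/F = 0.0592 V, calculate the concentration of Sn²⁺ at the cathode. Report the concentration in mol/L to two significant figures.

Sn²⁺/Sn is the cathode, Li⁺/Li the anode: E°cell = +2.97 V, n = 2.
Overall reaction: Sn²⁺(aq) + 2 Li(s) → Sn(s) + 2 Li⁺(aq); Q = [Li⁺]^2/[Sn²⁺]^1.
From E = E° − (0.0592/n) log Q: log Q = (E° − E)·n/0.0592 = (+2.97 − (+3.022))·2/0.0592 = -1.7568.
So 1·log[Sn²⁺] = 2·log(0.025) − log Q = -3.2041 − (-1.7568) = -1.4473; [Sn²⁺] = 10^(-1.4473) ≈ 0.036 M.

0.036 M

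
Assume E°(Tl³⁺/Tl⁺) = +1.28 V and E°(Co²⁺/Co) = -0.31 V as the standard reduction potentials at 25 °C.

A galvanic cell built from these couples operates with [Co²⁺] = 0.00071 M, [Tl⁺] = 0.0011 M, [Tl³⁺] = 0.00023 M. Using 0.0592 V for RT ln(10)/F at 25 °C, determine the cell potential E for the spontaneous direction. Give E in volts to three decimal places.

+1.663 V

Tl³⁺/Tl⁺ is the cathode (higher E°), Co²⁺/Co the anode: E°cell = +1.28 − (-0.31) = +1.59 V, n = 2.
Overall: Tl³⁺(aq) + Co(s) → Tl⁺(aq) + Co²⁺(aq)
Q = [Tl⁺]·[Co²⁺] / ([Tl³⁺]); log Q = -2.469.
E = E° − (0.0592/n) log Q = +1.59 − (0.0592/2)(-2.469) = +1.663 V.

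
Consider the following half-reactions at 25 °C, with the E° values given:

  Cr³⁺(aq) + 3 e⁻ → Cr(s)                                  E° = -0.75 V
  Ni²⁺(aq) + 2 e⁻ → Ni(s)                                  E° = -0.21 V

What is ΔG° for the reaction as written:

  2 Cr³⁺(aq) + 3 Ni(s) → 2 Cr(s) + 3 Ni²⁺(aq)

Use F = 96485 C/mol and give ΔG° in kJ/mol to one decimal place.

As written, Cr³⁺/Cr is reduced (cathode) and Ni²⁺/Ni is oxidised (anode), so E°cell = (-0.75) − (-0.21) = -0.54 V.
Balancing electrons gives n = 6.
ΔG° = −nFE° = −(6)(96485)(-0.54) = 312,611 J = +312.6 kJ/mol.

+312.6 kJ/mol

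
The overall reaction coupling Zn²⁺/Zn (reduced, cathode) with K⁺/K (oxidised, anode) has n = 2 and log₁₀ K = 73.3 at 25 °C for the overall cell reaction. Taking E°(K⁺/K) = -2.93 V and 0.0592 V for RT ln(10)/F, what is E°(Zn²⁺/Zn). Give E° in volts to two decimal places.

-0.76 V

E°cell = (0.0592/n)·log K = (0.0592/2)(73.3) = +2.170 V.
Since Zn²⁺/Zn is the cathode and K⁺/K the anode, E°cell = E°(Zn²⁺/Zn) − E°(K⁺/K).
So E°(Zn²⁺/Zn) = E°cell + E°(K⁺/K) = +2.170 + (-2.93) = -0.76 V.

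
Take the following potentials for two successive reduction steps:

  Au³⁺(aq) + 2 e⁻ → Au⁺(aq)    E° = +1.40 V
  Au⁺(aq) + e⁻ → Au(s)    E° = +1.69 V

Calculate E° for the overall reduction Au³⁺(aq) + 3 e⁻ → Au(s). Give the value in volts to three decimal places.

+1.497 V

Standard free energies of sequential steps add: ΔG°₃ = ΔG°₁ + ΔG°₂, so n₃E°₃ = n₁E°₁ + n₂E°₂.
E°₃ = (2×+1.40 + 1×+1.69) / 3 = (+4.490) / 3 = +1.497 V.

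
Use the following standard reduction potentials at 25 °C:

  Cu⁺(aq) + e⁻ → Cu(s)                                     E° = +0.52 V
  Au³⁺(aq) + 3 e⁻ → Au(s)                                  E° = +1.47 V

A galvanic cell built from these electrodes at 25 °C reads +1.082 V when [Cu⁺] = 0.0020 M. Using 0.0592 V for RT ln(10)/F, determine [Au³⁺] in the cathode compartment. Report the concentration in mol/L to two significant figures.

Au³⁺/Au is the cathode, Cu⁺/Cu the anode: E°cell = +0.95 V, n = 3.
Overall reaction: Au³⁺(aq) + 3 Cu(s) → Au(s) + 3 Cu⁺(aq); Q = [Cu⁺]^3/[Au³⁺]^1.
From E = E° − (0.0592/n) log Q: log Q = (E° − E)·n/0.0592 = (+0.95 − (+1.082))·3/0.0592 = -6.6892.
So 1·log[Au³⁺] = 3·log(0.002) − log Q = -8.0969 − (-6.6892) = -1.4077; [Au³⁺] = 10^(-1.4077) ≈ 0.039 M.

0.039 M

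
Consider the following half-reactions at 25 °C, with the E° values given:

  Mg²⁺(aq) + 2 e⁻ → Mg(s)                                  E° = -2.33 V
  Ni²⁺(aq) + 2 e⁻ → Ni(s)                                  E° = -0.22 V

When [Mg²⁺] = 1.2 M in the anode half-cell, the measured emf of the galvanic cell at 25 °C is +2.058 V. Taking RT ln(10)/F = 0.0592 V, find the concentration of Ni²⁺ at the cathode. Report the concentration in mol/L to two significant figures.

Ni²⁺/Ni is the cathode, Mg²⁺/Mg the anode: E°cell = +2.11 V, n = 2.
Overall reaction: Ni²⁺(aq) + Mg(s) → Ni(s) + Mg²⁺(aq); Q = [Mg²⁺]^1/[Ni²⁺]^1.
From E = E° − (0.0592/n) log Q: log Q = (E° − E)·n/0.0592 = (+2.11 − (+2.058))·2/0.0592 = 1.7568.
So 1·log[Ni²⁺] = 1·log(1.2) − log Q = 0.0792 − (1.7568) = -1.6776; [Ni²⁺] = 10^(-1.6776) ≈ 0.021 M.

0.021 M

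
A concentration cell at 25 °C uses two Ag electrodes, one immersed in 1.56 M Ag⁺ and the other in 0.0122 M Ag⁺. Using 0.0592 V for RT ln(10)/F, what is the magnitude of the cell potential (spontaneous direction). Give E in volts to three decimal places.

+0.125 V

For a concentration cell E°cell = 0. The 1.56 M side is the cathode (reduction is favoured where [Ag⁺] is higher).
With n = 1, E = −(0.0592/1) log([Ag⁺]ₐₙ/[Ag⁺]꜀ₐₜ) = −(0.0592/1) log(0.0122/1.56) = −(0.0592/1)(-2.107) = +0.125 V.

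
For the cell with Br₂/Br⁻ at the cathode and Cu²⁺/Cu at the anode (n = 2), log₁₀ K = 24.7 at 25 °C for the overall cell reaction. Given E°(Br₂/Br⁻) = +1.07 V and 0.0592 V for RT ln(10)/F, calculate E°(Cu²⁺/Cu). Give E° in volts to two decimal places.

E°cell = (0.0592/n)·log K = (0.0592/2)(24.7) = +0.731 V.
Since Br₂/Br⁻ is the cathode and Cu²⁺/Cu the anode, E°cell = E°(Br₂/Br⁻) − E°(Cu²⁺/Cu).
So E°(Cu²⁺/Cu) = E°(Br₂/Br⁻) − E°cell = (+1.07) − (+0.731) = +0.34 V.

+0.34 V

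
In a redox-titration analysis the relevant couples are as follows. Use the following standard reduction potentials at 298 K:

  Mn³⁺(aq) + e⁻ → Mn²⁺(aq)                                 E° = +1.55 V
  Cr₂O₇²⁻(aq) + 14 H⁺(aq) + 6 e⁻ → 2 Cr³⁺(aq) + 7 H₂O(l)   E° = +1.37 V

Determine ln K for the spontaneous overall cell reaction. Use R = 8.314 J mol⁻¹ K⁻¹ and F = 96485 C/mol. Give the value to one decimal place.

42.1

Cathode: Mn³⁺/Mn²⁺; anode: Cr₂O₇²⁻/Cr³⁺. E°cell = (+1.55) − (+1.37) = +0.18 V, with n = 6.
ΔG° = −nFE° = −RT ln K, so ln K = nFE°/(RT) = (6)(96485)(+0.18) / ((8.314)(298)) = 42.059.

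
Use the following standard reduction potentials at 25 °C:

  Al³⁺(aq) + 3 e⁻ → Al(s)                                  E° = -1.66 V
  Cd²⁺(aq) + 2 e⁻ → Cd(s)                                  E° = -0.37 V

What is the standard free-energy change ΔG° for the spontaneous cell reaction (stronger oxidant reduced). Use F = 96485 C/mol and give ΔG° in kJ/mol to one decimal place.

-746.8 kJ/mol

Cd²⁺/Cd (E° = -0.37 V) is the cathode; Al³⁺/Al (E° = -1.66 V) is the anode, so E°cell = +1.29 V.
Balancing electrons gives n = 6 (lcm of 2 and 3).
ΔG° = −nFE° = −(6)(96485)(+1.29) = -746,794 J = -746.8 kJ/mol.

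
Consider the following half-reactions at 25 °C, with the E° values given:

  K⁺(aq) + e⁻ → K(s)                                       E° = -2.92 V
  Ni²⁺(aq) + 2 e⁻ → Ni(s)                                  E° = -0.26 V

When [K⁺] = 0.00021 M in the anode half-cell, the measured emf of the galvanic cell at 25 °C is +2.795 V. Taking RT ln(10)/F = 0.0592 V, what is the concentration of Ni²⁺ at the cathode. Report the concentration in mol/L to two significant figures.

Ni²⁺/Ni is the cathode, K⁺/K the anode: E°cell = +2.66 V, n = 2.
Overall reaction: Ni²⁺(aq) + 2 K(s) → Ni(s) + 2 K⁺(aq); Q = [K⁺]^2/[Ni²⁺]^1.
From E = E° − (0.0592/n) log Q: log Q = (E° − E)·n/0.0592 = (+2.66 − (+2.795))·2/0.0592 = -4.5608.
So 1·log[Ni²⁺] = 2·log(0.00021) − log Q = -7.3556 − (-4.5608) = -2.7948; [Ni²⁺] = 10^(-2.7948) ≈ 0.0016 M.

0.0016 M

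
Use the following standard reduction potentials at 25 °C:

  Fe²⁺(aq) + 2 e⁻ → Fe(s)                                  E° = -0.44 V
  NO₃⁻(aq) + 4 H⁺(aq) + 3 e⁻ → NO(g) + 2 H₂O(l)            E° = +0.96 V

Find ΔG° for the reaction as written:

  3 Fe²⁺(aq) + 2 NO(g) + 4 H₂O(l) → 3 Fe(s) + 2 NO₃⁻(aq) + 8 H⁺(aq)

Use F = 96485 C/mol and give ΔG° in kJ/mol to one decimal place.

As written, Fe²⁺/Fe is reduced (cathode) and NO₃⁻/NO is oxidised (anode), so E°cell = (-0.44) − (+0.96) = -1.40 V.
Balancing electrons gives n = 6.
ΔG° = −nFE° = −(6)(96485)(-1.40) = 810,474 J = +810.5 kJ/mol.

+810.5 kJ/mol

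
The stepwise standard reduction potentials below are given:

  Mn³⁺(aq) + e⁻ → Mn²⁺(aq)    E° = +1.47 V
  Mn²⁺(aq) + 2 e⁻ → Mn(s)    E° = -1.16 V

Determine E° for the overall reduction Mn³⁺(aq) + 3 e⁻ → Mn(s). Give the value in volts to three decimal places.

Standard free energies of sequential steps add: ΔG°₃ = ΔG°₁ + ΔG°₂, so n₃E°₃ = n₁E°₁ + n₂E°₂.
E°₃ = (1×+1.47 + 2×-1.16) / 3 = (-0.850) / 3 = -0.283 V.
E° values themselves are not directly additive — weighting by electron count is essential.

-0.283 V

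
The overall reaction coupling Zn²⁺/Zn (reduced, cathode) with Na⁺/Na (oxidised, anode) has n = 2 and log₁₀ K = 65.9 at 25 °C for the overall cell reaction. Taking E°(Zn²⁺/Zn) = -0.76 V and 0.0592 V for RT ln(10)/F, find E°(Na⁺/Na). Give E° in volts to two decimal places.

-2.71 V

E°cell = (0.0592/n)·log K = (0.0592/2)(65.9) = +1.951 V.
Since Zn²⁺/Zn is the cathode and Na⁺/Na the anode, E°cell = E°(Zn²⁺/Zn) − E°(Na⁺/Na).
So E°(Na⁺/Na) = E°(Zn²⁺/Zn) − E°cell = (-0.76) − (+1.951) = -2.71 V.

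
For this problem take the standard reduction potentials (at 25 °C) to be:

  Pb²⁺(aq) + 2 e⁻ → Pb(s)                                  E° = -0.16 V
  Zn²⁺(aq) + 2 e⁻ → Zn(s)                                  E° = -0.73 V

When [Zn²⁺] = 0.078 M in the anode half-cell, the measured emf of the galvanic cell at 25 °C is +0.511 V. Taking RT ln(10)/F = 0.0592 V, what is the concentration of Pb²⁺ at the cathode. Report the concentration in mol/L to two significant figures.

0.00079 M

Pb²⁺/Pb is the cathode, Zn²⁺/Zn the anode: E°cell = +0.57 V, n = 2.
Overall reaction: Pb²⁺(aq) + Zn(s) → Pb(s) + Zn²⁺(aq); Q = [Zn²⁺]^1/[Pb²⁺]^1.
From E = E° − (0.0592/n) log Q: log Q = (E° − E)·n/0.0592 = (+0.57 − (+0.511))·2/0.0592 = 1.9932.
So 1·log[Pb²⁺] = 1·log(0.078) − log Q = -1.1079 − (1.9932) = -3.1011; [Pb²⁺] = 10^(-3.1011) ≈ 0.00079 M.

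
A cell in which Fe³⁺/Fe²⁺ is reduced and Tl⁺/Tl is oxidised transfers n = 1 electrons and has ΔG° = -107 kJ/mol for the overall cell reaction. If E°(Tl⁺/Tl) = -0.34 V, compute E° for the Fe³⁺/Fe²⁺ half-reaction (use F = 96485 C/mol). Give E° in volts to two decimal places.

E°cell = −ΔG°/(nF) = −(-107×10³)/((1)(96485)) = +1.109 V.
Since Fe³⁺/Fe²⁺ is the cathode and Tl⁺/Tl the anode, E°cell = E°(Fe³⁺/Fe²⁺) − E°(Tl⁺/Tl).
So E°(Fe³⁺/Fe²⁺) = E°cell + E°(Tl⁺/Tl) = +1.109 + (-0.34) = +0.77 V.

+0.77 V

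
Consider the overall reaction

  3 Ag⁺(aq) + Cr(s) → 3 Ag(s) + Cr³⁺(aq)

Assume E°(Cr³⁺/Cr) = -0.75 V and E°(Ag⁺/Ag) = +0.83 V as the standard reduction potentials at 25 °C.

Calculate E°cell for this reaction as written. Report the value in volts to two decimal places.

The Ag⁺/Ag couple has the higher reduction potential, so it is the cathode; Cr³⁺/Cr is oxidised at the anode.
E°cell = E°(cathode) − E°(anode) = (+0.83) − (-0.75) = +1.58 V.
Since E°cell > 0, the reaction is spontaneous under standard conditions.

+1.58 V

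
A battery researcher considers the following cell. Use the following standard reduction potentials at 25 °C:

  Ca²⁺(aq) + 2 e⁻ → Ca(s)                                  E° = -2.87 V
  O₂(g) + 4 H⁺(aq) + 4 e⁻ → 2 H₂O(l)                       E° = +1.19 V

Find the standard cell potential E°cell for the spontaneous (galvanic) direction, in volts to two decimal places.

+4.06 V

The O₂/H₂O couple has the higher reduction potential, so it is the cathode; Ca²⁺/Ca is oxidised at the anode.
E°cell = E°(cathode) − E°(anode) = (+1.19) − (-2.87) = +4.06 V.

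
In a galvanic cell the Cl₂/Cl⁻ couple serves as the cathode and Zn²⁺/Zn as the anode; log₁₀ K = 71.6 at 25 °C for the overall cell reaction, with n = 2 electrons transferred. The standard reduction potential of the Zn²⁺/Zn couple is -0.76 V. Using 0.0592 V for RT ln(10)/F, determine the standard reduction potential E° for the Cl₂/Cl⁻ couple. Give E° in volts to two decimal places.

E°cell = (0.0592/n)·log K = (0.0592/2)(71.6) = +2.119 V.
Since Cl₂/Cl⁻ is the cathode and Zn²⁺/Zn the anode, E°cell = E°(Cl₂/Cl⁻) − E°(Zn²⁺/Zn).
So E°(Cl₂/Cl⁻) = E°cell + E°(Zn²⁺/Zn) = +2.119 + (-0.76) = +1.36 V.

+1.36 V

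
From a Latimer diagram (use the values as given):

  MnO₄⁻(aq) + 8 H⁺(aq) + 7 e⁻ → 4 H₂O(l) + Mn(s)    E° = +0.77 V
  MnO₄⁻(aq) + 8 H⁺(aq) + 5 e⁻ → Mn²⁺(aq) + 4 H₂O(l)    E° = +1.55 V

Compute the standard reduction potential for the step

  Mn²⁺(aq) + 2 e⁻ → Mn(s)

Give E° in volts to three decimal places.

-1.180 V

Sequential free energies add, so n₃E°₃ = n₁E°₁ + n₂E°₂.
With n₃ = 7, and the known step contributing 5×(+1.55) V, the unknown satisfies 2·E° = 7×(+0.77) − 5×(+1.55) = -2.360.
E° = -2.360 / 2 = -1.180 V.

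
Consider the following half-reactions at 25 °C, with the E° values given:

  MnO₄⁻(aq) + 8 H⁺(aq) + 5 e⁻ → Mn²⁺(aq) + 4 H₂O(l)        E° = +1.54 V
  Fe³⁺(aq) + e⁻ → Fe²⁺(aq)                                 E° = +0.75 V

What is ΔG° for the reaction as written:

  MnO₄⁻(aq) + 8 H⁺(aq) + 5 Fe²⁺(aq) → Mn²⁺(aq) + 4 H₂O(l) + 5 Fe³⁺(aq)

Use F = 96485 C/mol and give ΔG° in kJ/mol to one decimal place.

-381.1 kJ/mol

As written, MnO₄⁻/Mn²⁺ is reduced (cathode) and Fe³⁺/Fe²⁺ is oxidised (anode), so E°cell = (+1.54) − (+0.75) = +0.79 V.
Balancing electrons gives n = 5.
ΔG° = −nFE° = −(5)(96485)(+0.79) = -381,116 J = -381.1 kJ/mol.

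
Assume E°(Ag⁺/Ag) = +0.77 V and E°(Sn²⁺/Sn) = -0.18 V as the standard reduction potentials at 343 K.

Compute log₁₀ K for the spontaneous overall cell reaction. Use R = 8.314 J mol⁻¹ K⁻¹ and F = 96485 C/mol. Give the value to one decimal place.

Cathode: Ag⁺/Ag; anode: Sn²⁺/Sn. E°cell = (+0.77) − (-0.18) = +0.95 V, with n = 2.
ΔG° = −nFE° = −RT ln K, so ln K = nFE°/(RT) = (2)(96485)(+0.95) / ((8.314)(343)) = 64.285.
log₁₀ K = 64.285 / ln 10 = 27.9.

27.9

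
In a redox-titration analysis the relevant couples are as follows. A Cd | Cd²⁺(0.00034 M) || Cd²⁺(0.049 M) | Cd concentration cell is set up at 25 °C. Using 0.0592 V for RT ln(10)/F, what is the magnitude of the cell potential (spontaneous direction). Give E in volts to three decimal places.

For a concentration cell E°cell = 0. The 0.049 M side is the cathode (reduction is favoured where [Cd²⁺] is higher).
With n = 2, E = −(0.0592/2) log([Cd²⁺]ₐₙ/[Cd²⁺]꜀ₐₜ) = −(0.0592/2) log(0.00034/0.049) = −(0.0592/2)(-2.159) = +0.064 V.

+0.064 V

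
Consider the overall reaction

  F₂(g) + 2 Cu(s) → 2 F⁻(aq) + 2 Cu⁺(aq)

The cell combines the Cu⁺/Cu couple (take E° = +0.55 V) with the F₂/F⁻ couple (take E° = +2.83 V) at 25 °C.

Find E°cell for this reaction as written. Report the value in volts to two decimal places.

The F₂/F⁻ couple has the higher reduction potential, so it is the cathode; Cu⁺/Cu is oxidised at the anode.
E°cell = E°(cathode) − E°(anode) = (+2.83) − (+0.55) = +2.28 V.

+2.28 V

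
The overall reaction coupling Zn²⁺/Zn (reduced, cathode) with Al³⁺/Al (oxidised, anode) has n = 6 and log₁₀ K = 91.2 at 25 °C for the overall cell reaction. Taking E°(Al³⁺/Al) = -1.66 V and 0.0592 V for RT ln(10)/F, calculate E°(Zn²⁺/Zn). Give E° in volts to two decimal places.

E°cell = (0.0592/n)·log K = (0.0592/6)(91.2) = +0.900 V.
Since Zn²⁺/Zn is the cathode and Al³⁺/Al the anode, E°cell = E°(Zn²⁺/Zn) − E°(Al³⁺/Al).
So E°(Zn²⁺/Zn) = E°cell + E°(Al³⁺/Al) = +0.900 + (-1.66) = -0.76 V.

-0.76 V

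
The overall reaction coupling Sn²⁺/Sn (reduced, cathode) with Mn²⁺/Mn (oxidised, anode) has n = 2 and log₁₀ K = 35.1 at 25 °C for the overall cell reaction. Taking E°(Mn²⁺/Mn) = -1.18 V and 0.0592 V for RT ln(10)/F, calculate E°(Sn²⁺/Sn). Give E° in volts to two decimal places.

E°cell = (0.0592/n)·log K = (0.0592/2)(35.1) = +1.039 V.
Since Sn²⁺/Sn is the cathode and Mn²⁺/Mn the anode, E°cell = E°(Sn²⁺/Sn) − E°(Mn²⁺/Mn).
So E°(Sn²⁺/Sn) = E°cell + E°(Mn²⁺/Mn) = +1.039 + (-1.18) = -0.14 V.

-0.14 V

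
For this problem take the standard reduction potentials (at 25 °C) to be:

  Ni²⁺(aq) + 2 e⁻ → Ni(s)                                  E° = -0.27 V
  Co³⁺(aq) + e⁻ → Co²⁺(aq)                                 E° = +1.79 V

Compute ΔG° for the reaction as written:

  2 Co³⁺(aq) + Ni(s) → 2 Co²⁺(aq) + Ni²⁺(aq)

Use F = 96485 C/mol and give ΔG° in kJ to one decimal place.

-397.5 kJ

As written, Co³⁺/Co²⁺ is reduced (cathode) and Ni²⁺/Ni is oxidised (anode), so E°cell = (+1.79) − (-0.27) = +2.06 V.
Balancing electrons gives n = 2.
ΔG° = −nFE° = −(2)(96485)(+2.06) = -397,518 J = -397.5 kJ.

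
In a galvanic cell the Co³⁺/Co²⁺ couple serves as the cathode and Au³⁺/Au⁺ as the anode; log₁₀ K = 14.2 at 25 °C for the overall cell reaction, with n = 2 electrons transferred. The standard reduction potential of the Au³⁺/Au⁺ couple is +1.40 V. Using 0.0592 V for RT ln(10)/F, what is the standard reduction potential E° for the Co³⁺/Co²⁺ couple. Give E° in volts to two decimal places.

E°cell = (0.0592/n)·log K = (0.0592/2)(14.2) = +0.420 V.
Since Co³⁺/Co²⁺ is the cathode and Au³⁺/Au⁺ the anode, E°cell = E°(Co³⁺/Co²⁺) − E°(Au³⁺/Au⁺).
So E°(Co³⁺/Co²⁺) = E°cell + E°(Au³⁺/Au⁺) = +0.420 + (+1.40) = +1.82 V.

+1.82 V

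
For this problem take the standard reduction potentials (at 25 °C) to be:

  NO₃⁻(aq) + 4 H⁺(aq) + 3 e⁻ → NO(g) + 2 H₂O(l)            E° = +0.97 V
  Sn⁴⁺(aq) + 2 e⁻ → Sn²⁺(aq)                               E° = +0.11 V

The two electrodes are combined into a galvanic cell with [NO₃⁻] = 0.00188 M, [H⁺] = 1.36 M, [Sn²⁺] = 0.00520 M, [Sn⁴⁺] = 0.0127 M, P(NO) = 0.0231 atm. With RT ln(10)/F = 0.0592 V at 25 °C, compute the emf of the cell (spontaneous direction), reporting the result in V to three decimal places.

NO₃⁻/NO is the cathode (higher E°), Sn⁴⁺/Sn²⁺ the anode: E°cell = +0.97 − (+0.11) = +0.86 V, n = 6.
Overall: 2 NO₃⁻(aq) + 8 H⁺(aq) + 3 Sn²⁺(aq) → 2 NO(g) + 4 H₂O(l) + 3 Sn⁴⁺(aq)
Q = P(NO)^2·[Sn⁴⁺]^3 / ([NO₃⁻]^2·[H⁺]^8·[Sn²⁺]^3); log Q = 2.274.
E = E° − (0.0592/n) log Q = +0.86 − (0.0592/6)(2.274) = +0.838 V.

+0.838 V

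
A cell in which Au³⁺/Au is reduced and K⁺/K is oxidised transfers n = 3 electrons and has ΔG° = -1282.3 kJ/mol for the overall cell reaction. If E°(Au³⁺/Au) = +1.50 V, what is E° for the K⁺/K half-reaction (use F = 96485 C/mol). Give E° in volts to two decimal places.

E°cell = −ΔG°/(nF) = −(-1282.3×10³)/((3)(96485)) = +4.430 V.
Since Au³⁺/Au is the cathode and K⁺/K the anode, E°cell = E°(Au³⁺/Au) − E°(K⁺/K).
So E°(K⁺/K) = E°(Au³⁺/Au) − E°cell = (+1.50) − (+4.430) = -2.93 V.

-2.93 V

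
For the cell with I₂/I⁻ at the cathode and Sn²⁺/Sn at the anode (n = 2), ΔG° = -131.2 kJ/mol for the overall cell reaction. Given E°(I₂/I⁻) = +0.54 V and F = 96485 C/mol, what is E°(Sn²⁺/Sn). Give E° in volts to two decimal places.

-0.14 V

E°cell = −ΔG°/(nF) = −(-131.2×10³)/((2)(96485)) = +0.680 V.
Since I₂/I⁻ is the cathode and Sn²⁺/Sn the anode, E°cell = E°(I₂/I⁻) − E°(Sn²⁺/Sn).
So E°(Sn²⁺/Sn) = E°(I₂/I⁻) − E°cell = (+0.54) − (+0.680) = -0.14 V.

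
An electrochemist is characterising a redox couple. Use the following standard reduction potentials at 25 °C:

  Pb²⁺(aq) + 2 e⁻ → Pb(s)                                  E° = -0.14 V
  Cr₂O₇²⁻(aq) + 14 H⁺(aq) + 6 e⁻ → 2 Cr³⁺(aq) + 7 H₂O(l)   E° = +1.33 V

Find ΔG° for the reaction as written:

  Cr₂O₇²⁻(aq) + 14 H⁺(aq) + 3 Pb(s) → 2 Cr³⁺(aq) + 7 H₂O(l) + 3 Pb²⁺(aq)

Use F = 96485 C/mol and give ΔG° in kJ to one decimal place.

As written, Cr₂O₇²⁻/Cr³⁺ is reduced (cathode) and Pb²⁺/Pb is oxidised (anode), so E°cell = (+1.33) − (-0.14) = +1.47 V.
Balancing electrons gives n = 6.
ΔG° = −nFE° = −(6)(96485)(+1.47) = -850,998 J = -851.0 kJ.

-851.0 kJ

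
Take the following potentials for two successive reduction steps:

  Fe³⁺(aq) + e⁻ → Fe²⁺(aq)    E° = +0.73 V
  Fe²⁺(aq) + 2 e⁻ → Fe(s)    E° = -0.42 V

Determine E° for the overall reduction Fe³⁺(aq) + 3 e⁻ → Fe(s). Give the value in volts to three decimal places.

Adding the free-energy changes (−nFE°) of the two steps gives −n₃FE°₃ = −n₁FE°₁ − n₂FE°₂.
E°₃ = (1×+0.73 + 2×-0.42) / 3 = (-0.110) / 3 = -0.037 V.

-0.037 V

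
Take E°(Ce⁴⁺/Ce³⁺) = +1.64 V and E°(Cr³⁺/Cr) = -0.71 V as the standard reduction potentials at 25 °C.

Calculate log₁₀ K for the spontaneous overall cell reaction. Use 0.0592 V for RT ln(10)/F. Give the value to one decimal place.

Cathode: Ce⁴⁺/Ce³⁺; anode: Cr³⁺/Cr. E°cell = +2.35 V, n = 3.
log K = nE°cell / 0.0592 = (3)(+2.35) / 0.0592 = 119.1.

119.1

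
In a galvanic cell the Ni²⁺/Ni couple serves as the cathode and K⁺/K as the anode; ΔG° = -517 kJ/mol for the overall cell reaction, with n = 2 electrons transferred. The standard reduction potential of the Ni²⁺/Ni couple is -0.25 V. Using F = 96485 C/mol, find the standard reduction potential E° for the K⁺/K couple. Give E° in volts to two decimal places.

-2.93 V

E°cell = −ΔG°/(nF) = −(-517×10³)/((2)(96485)) = +2.679 V.
Since Ni²⁺/Ni is the cathode and K⁺/K the anode, E°cell = E°(Ni²⁺/Ni) − E°(K⁺/K).
So E°(K⁺/K) = E°(Ni²⁺/Ni) − E°cell = (-0.25) − (+2.679) = -2.93 V.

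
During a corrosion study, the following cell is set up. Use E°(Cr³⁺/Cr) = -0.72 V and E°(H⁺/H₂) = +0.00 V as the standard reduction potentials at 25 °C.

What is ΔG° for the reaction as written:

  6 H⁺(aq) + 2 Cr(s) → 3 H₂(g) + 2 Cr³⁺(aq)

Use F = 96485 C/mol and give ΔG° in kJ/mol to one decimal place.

As written, H⁺/H₂ is reduced (cathode) and Cr³⁺/Cr is oxidised (anode), so E°cell = (+0.00) − (-0.72) = +0.72 V.
Balancing electrons gives n = 6.
ΔG° = −nFE° = −(6)(96485)(+0.72) = -416,815 J = -416.8 kJ/mol.

-416.8 kJ/mol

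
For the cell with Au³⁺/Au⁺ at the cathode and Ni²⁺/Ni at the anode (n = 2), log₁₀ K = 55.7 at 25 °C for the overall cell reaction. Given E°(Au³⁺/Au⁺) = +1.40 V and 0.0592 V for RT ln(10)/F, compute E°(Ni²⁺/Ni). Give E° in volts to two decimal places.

E°cell = (0.0592/n)·log K = (0.0592/2)(55.7) = +1.649 V.
Since Au³⁺/Au⁺ is the cathode and Ni²⁺/Ni the anode, E°cell = E°(Au³⁺/Au⁺) − E°(Ni²⁺/Ni).
So E°(Ni²⁺/Ni) = E°(Au³⁺/Au⁺) − E°cell = (+1.40) − (+1.649) = -0.25 V.

-0.25 V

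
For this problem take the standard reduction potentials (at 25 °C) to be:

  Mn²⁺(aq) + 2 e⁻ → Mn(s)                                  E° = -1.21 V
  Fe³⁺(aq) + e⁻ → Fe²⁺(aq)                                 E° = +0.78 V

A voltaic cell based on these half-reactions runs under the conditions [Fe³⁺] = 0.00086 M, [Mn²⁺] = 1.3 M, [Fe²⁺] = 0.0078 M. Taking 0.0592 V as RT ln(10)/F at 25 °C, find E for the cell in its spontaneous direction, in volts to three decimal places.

+1.930 V

Fe³⁺/Fe²⁺ is the cathode (higher E°), Mn²⁺/Mn the anode: E°cell = +0.78 − (-1.21) = +1.99 V, n = 2.
Overall: 2 Fe³⁺(aq) + Mn(s) → 2 Fe²⁺(aq) + Mn²⁺(aq)
Q = [Fe²⁺]^2·[Mn²⁺] / ([Fe³⁺]^2); log Q = 2.029.
E = E° − (0.0592/n) log Q = +1.99 − (0.0592/2)(2.029) = +1.930 V.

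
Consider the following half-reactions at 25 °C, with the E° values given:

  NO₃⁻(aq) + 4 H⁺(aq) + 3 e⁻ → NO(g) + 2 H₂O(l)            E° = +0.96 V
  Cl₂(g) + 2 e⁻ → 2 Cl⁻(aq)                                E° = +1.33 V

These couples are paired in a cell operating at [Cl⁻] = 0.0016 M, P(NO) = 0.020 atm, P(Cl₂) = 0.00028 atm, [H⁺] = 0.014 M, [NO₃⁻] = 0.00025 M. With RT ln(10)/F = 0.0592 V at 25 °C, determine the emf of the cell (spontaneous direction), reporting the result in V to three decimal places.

Cl₂/Cl⁻ is the cathode (higher E°), NO₃⁻/NO the anode: E°cell = +1.33 − (+0.96) = +0.37 V, n = 6.
Overall: 3 Cl₂(g) + 2 NO(g) + 4 H₂O(l) → 6 Cl⁻(aq) + 2 NO₃⁻(aq) + 8 H⁺(aq)
Q = [Cl⁻]^6·[NO₃⁻]^2·[H⁺]^8 / (P(Cl₂)^3·P(NO)^2); log Q = -24.754.
E = E° − (0.0592/n) log Q = +0.37 − (0.0592/6)(-24.754) = +0.614 V.

+0.614 V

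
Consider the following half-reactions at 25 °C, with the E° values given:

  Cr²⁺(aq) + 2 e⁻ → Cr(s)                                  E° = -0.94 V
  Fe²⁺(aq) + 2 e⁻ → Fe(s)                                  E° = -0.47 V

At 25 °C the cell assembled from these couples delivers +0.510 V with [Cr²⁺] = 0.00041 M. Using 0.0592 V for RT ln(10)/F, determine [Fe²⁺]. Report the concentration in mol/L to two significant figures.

0.0092 M

Fe²⁺/Fe is the cathode, Cr²⁺/Cr the anode: E°cell = +0.47 V, n = 2.
Overall reaction: Fe²⁺(aq) + Cr(s) → Fe(s) + Cr²⁺(aq); Q = [Cr²⁺]^1/[Fe²⁺]^1.
From E = E° − (0.0592/n) log Q: log Q = (E° − E)·n/0.0592 = (+0.47 − (+0.510))·2/0.0592 = -1.3514.
So 1·log[Fe²⁺] = 1·log(0.00041) − log Q = -3.3872 − (-1.3514) = -2.0358; [Fe²⁺] = 10^(-2.0358) ≈ 0.0092 M.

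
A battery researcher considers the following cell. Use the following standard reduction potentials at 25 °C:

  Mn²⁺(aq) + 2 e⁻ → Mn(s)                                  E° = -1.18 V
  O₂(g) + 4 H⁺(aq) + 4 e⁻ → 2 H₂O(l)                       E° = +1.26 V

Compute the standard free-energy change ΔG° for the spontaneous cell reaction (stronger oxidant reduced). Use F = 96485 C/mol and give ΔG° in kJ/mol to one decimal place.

O₂/H₂O (E° = +1.26 V) is the cathode; Mn²⁺/Mn (E° = -1.18 V) is the anode, so E°cell = +2.44 V.
Balancing electrons gives n = 4 (lcm of 4 and 2).
ΔG° = −nFE° = −(4)(96485)(+2.44) = -941,694 J = -941.7 kJ/mol.

-941.7 kJ/mol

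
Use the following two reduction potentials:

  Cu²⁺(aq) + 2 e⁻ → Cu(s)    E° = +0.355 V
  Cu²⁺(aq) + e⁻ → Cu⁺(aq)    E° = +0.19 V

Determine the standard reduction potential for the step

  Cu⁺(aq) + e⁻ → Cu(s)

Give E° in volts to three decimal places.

Sequential free energies add, so n₃E°₃ = n₁E°₁ + n₂E°₂.
With n₃ = 2, and the known step contributing 1×(+0.19) V, the unknown satisfies 1·E° = 2×(+0.355) − 1×(+0.19) = +0.520.
E° = +0.520 / 1 = +0.520 V.

+0.520 V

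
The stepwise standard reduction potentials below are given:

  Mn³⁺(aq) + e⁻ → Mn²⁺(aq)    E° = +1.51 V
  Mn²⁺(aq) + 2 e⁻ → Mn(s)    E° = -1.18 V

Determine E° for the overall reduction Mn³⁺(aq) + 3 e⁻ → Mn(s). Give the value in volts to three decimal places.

Since ΔG° = −nFE° is additive over sequential reductions, n₃E°₃ = n₁E°₁ + n₂E°₂.
E°₃ = (1×+1.51 + 2×-1.18) / 3 = (-0.850) / 3 = -0.283 V.

-0.283 V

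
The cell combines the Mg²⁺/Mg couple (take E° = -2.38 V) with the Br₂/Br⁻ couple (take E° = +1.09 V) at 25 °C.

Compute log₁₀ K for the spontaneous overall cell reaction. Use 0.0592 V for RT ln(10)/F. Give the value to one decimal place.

Cathode: Br₂/Br⁻; anode: Mg²⁺/Mg. E°cell = +3.47 V, n = 2.
log K = nE°cell / 0.0592 = (2)(+3.47) / 0.0592 = 117.2.

117.2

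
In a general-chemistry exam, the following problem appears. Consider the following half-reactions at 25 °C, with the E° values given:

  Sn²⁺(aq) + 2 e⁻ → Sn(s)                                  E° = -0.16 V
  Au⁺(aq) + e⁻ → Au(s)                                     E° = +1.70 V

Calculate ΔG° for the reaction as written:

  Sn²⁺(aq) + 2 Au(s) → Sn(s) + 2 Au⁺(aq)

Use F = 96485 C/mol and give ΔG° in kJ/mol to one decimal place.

+358.9 kJ/mol

As written, Sn²⁺/Sn is reduced (cathode) and Au⁺/Au is oxidised (anode), so E°cell = (-0.16) − (+1.70) = -1.86 V.
Balancing electrons gives n = 2.
ΔG° = −nFE° = −(2)(96485)(-1.86) = 358,924 J = +358.9 kJ/mol.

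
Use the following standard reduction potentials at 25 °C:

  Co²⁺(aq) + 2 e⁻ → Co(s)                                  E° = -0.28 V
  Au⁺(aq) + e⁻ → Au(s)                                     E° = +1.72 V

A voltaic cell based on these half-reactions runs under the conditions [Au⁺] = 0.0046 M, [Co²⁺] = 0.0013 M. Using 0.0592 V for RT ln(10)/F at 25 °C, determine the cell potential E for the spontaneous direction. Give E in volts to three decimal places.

Au⁺/Au is the cathode (higher E°), Co²⁺/Co the anode: E°cell = +1.72 − (-0.28) = +2.00 V, n = 2.
Overall: 2 Au⁺(aq) + Co(s) → 2 Au(s) + Co²⁺(aq)
Q = [Co²⁺] / ([Au⁺]^2); log Q = 1.788.
E = E° − (0.0592/n) log Q = +2.00 − (0.0592/2)(1.788) = +1.947 V.

+1.947 V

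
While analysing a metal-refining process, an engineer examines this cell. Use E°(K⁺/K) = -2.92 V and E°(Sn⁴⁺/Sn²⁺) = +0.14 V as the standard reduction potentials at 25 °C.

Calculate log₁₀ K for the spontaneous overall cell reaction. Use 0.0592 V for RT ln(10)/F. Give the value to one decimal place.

Cathode: Sn⁴⁺/Sn²⁺; anode: K⁺/K. E°cell = +3.06 V, n = 2.
log K = nE°cell / 0.0592 = (2)(+3.06) / 0.0592 = 103.4.

103.4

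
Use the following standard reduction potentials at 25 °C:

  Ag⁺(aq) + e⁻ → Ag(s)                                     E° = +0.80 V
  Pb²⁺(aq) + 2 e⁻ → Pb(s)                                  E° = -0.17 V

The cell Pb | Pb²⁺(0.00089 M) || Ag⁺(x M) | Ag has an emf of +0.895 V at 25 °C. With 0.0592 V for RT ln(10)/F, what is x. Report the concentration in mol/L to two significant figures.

0.0016 M

Ag⁺/Ag is the cathode, Pb²⁺/Pb the anode: E°cell = +0.97 V, n = 2.
Overall reaction: 2 Ag⁺(aq) + Pb(s) → 2 Ag(s) + Pb²⁺(aq); Q = [Pb²⁺]^1/[Ag⁺]^2.
From E = E° − (0.0592/n) log Q: log Q = (E° − E)·n/0.0592 = (+0.97 − (+0.895))·2/0.0592 = 2.5338.
So 2·log[Ag⁺] = 1·log(0.00089) − log Q = -3.0506 − (2.5338) = -5.5844; log[Ag⁺] = -5.5844 / 2 = -2.7922; [Ag⁺] = 10^(-2.7922) ≈ 0.0016 M.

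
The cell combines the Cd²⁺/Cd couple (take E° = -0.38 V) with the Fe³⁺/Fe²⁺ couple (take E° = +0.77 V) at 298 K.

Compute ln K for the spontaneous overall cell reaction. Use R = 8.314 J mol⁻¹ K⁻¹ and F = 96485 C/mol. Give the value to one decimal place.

Cathode: Fe³⁺/Fe²⁺; anode: Cd²⁺/Cd. E°cell = (+0.77) − (-0.38) = +1.15 V, with n = 2.
ΔG° = −nFE° = −RT ln K, so ln K = nFE°/(RT) = (2)(96485)(+1.15) / ((8.314)(298)) = 89.570.

89.6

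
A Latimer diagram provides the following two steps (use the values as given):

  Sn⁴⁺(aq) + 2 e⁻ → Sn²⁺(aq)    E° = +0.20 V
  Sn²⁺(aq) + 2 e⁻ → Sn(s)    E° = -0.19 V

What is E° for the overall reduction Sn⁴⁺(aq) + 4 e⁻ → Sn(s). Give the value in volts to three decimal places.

Since ΔG° = −nFE° is additive over sequential reductions, n₃E°₃ = n₁E°₁ + n₂E°₂.
E°₃ = (2×+0.20 + 2×-0.19) / 4 = (+0.020) / 4 = +0.005 V.

+0.005 V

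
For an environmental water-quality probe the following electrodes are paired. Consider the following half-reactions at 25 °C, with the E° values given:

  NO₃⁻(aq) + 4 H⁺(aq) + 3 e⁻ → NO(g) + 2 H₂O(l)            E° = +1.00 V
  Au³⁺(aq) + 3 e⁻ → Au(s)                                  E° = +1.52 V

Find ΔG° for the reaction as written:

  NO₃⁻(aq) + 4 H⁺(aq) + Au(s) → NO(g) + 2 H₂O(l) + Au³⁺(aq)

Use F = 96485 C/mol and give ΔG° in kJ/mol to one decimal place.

+150.5 kJ/mol

As written, NO₃⁻/NO is reduced (cathode) and Au³⁺/Au is oxidised (anode), so E°cell = (+1.00) − (+1.52) = -0.52 V.
Balancing electrons gives n = 3.
ΔG° = −nFE° = −(3)(96485)(-0.52) = 150,517 J = +150.5 kJ/mol.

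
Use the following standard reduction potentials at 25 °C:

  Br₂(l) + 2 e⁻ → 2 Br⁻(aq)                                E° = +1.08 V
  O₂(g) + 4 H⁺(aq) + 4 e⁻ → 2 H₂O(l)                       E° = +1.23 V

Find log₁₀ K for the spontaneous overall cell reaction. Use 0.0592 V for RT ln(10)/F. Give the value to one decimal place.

Cathode: O₂/H₂O; anode: Br₂/Br⁻. E°cell = +0.15 V, n = 4.
log K = nE°cell / 0.0592 = (4)(+0.15) / 0.0592 = 10.1.

10.1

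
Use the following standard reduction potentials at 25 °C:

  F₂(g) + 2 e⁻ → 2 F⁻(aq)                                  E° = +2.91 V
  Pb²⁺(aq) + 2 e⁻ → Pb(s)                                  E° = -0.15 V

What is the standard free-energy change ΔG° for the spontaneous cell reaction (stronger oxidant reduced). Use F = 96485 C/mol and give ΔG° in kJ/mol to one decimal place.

F₂/F⁻ (E° = +2.91 V) is the cathode; Pb²⁺/Pb (E° = -0.15 V) is the anode, so E°cell = +3.06 V.
Balancing electrons gives n = 2 (lcm of 2 and 2).
ΔG° = −nFE° = −(2)(96485)(+3.06) = -590,488 J = -590.5 kJ/mol.

-590.5 kJ/mol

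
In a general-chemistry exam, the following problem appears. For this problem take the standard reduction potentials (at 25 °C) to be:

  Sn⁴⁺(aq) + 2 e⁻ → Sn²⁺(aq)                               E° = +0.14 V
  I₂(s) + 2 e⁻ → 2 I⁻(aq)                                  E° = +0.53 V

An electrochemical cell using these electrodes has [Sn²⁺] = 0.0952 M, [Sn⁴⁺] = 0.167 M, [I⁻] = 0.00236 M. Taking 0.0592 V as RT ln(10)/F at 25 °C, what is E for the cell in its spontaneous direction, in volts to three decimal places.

I₂/I⁻ is the cathode (higher E°), Sn⁴⁺/Sn²⁺ the anode: E°cell = +0.53 − (+0.14) = +0.39 V, n = 2.
Overall: I₂(s) + Sn²⁺(aq) → 2 I⁻(aq) + Sn⁴⁺(aq)
Q = [I⁻]^2·[Sn⁴⁺] / ([Sn²⁺]); log Q = -5.010.
E = E° − (0.0592/n) log Q = +0.39 − (0.0592/2)(-5.010) = +0.538 V.

+0.538 V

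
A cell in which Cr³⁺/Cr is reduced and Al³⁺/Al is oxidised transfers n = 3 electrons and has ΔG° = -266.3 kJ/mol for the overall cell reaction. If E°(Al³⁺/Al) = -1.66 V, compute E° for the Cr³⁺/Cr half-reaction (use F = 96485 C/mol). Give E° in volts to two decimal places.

-0.74 V

E°cell = −ΔG°/(nF) = −(-266.3×10³)/((3)(96485)) = +0.920 V.
Since Cr³⁺/Cr is the cathode and Al³⁺/Al the anode, E°cell = E°(Cr³⁺/Cr) − E°(Al³⁺/Al).
So E°(Cr³⁺/Cr) = E°cell + E°(Al³⁺/Al) = +0.920 + (-1.66) = -0.74 V.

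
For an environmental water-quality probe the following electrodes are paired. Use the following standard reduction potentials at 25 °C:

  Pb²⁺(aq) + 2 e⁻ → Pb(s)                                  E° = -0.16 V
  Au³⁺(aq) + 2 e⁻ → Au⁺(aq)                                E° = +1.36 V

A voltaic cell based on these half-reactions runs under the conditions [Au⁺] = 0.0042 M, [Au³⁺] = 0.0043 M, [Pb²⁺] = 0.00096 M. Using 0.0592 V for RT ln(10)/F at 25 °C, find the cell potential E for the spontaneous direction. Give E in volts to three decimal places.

+1.610 V

Au³⁺/Au⁺ is the cathode (higher E°), Pb²⁺/Pb the anode: E°cell = +1.36 − (-0.16) = +1.52 V, n = 2.
Overall: Au³⁺(aq) + Pb(s) → Au⁺(aq) + Pb²⁺(aq)
Q = [Au⁺]·[Pb²⁺] / ([Au³⁺]); log Q = -3.028.
E = E° − (0.0592/n) log Q = +1.52 − (0.0592/2)(-3.028) = +1.610 V.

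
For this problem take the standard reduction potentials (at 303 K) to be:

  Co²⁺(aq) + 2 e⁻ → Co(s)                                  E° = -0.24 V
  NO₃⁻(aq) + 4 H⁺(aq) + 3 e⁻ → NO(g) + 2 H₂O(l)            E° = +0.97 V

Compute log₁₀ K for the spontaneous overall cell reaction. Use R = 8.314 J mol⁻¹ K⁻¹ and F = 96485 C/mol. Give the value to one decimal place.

120.8

Cathode: NO₃⁻/NO; anode: Co²⁺/Co. E°cell = (+0.97) − (-0.24) = +1.21 V, with n = 6.
ΔG° = −nFE° = −RT ln K, so ln K = nFE°/(RT) = (6)(96485)(+1.21) / ((8.314)(303)) = 278.063.
log₁₀ K = 278.063 / ln 10 = 120.8.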